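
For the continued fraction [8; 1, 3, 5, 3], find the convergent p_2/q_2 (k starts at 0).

35/4

Using pₖ = aₖpₖ₋₁ + pₖ₋₂, qₖ = aₖqₖ₋₁ + qₖ₋₂ (with p₋₁=1, p₋₂=0, q₋₁=0, q₋₂=1):
  k=0: a=8, p=8, q=1
  k=1: a=1, p=9, q=1
  k=2: a=3, p=35, q=4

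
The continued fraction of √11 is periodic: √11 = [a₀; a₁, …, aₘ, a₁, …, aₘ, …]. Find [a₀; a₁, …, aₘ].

[3; 3, 6]

a₀ = ⌊√11⌋ = 3.
With m₀=0, d₀=1 and mₖ₊₁ = dₖaₖ − mₖ, dₖ₊₁ = (n − mₖ₊₁²)/dₖ, aₖ₊₁ = ⌊(a₀+mₖ₊₁)/dₖ₊₁⌋:
  k=1: m=3, d=2, a=3
  k=2: m=3, d=1, a=6
d=1 and a=2a₀=6 at k=2, so the next step gives (m, d) = (3, 2) again — its k=1 value — and the period has length 2.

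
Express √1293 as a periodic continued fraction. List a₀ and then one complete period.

[35; 1, 22, 1, 70]

a₀ = ⌊√1293⌋ = 35.
With m₀=0, d₀=1 and mₖ₊₁ = dₖaₖ − mₖ, dₖ₊₁ = (n − mₖ₊₁²)/dₖ, aₖ₊₁ = ⌊(a₀+mₖ₊₁)/dₖ₊₁⌋:
  k=1: m=35, d=68, a=1
  k=2: m=33, d=3, a=22
  k=3: m=33, d=68, a=1
  k=4: m=35, d=1, a=70
d=1 and a=2a₀=70 at k=4, so the next step gives (m, d) = (35, 68) again — its k=1 value — and the period has length 4.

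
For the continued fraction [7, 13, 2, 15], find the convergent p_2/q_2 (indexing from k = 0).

Using pₖ = aₖpₖ₋₁ + pₖ₋₂, qₖ = aₖqₖ₋₁ + qₖ₋₂ (with p₋₁=1, p₋₂=0, q₋₁=0, q₋₂=1):
  k=0: a=7, p=7, q=1
  k=1: a=13, p=92, q=13
  k=2: a=2, p=191, q=27

191/27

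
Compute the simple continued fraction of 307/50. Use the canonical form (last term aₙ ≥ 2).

307 = 6×50 + 7
50 = 7×7 + 1
7 = 7×1 + 0  (stop)
So 307/50 = [6; 7, 7].

[6; 7, 7]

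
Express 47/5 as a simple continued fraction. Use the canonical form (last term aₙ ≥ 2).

[9; 2, 2]

47 = 9×5 + 2
5 = 2×2 + 1
2 = 2×1 + 0  (stop)
So 47/5 = [9; 2, 2].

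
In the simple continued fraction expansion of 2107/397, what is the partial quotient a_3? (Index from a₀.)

1

2107 = 5·397 + 122   →  a_0 = 5
397 = 3·122 + 31   →  a_1 = 3
122 = 3·31 + 29   →  a_2 = 3
31 = 1·29 + 2   →  a_3 = 1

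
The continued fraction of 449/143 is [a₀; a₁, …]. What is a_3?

1

449 = 3·143 + 20   →  a_0 = 3
143 = 7·20 + 3   →  a_1 = 7
20 = 6·3 + 2   →  a_2 = 6
3 = 1·2 + 1   →  a_3 = 1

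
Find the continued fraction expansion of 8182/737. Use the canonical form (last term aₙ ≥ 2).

8182 = 11×737 + 75
737 = 9×75 + 62
75 = 1×62 + 13
62 = 4×13 + 10
13 = 1×10 + 3
10 = 3×3 + 1
3 = 3×1 + 0  (stop)
So 8182/737 = [11; 9, 1, 4, 1, 3, 3].

[11; 9, 1, 4, 1, 3, 3]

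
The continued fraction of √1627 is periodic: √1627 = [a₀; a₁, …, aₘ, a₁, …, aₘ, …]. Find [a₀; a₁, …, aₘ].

[40; 2, 1, 39, 1, 2, 80]

a₀ = ⌊√1627⌋ = 40.
With m₀=0, d₀=1 and mₖ₊₁ = dₖaₖ − mₖ, dₖ₊₁ = (n − mₖ₊₁²)/dₖ, aₖ₊₁ = ⌊(a₀+mₖ₊₁)/dₖ₊₁⌋:
  k=1: m=40, d=27, a=2
  k=2: m=14, d=53, a=1
  k=3: m=39, d=2, a=39
  k=4: m=39, d=53, a=1
  k=5: m=14, d=27, a=2
  k=6: m=40, d=1, a=80
d=1 and a=2a₀=80 at k=6, so the next step gives (m, d) = (40, 27) again — its k=1 value — and the period has length 6.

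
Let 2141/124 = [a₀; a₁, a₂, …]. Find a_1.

3

2141 = 17·124 + 33   →  a_0 = 17
124 = 3·33 + 25   →  a_1 = 3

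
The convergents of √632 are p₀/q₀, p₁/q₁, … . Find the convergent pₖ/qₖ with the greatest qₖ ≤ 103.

√632 = [25; 7, 6, 7, 50, …] (period length 4).
Convergents:
  p_0/q_0 = 25/1
  p_1/q_1 = 176/7
  p_2/q_2 = 1081/43
  p_3/q_3 = 7743/308
q_2 = 43 ≤ 103 < 308 = q_3, so the answer is 1081/43.

1081/43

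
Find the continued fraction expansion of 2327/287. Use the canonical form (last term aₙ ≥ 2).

[8; 9, 3, 1, 7]

2327 = 8×287 + 31
287 = 9×31 + 8
31 = 3×8 + 7
8 = 1×7 + 1
7 = 7×1 + 0  (stop)
So 2327/287 = [8; 9, 3, 1, 7].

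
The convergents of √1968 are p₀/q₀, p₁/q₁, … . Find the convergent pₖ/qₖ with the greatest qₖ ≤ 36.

√1968 = [44; 2, 1, 3, 5, 3, 1, 2, 88, …] (period length 8).
Convergents:
  p_0/q_0 = 44/1
  p_1/q_1 = 89/2
  p_2/q_2 = 133/3
  p_3/q_3 = 488/11
  p_4/q_4 = 2573/58
q_3 = 11 ≤ 36 < 58 = q_4, so the answer is 488/11.

488/11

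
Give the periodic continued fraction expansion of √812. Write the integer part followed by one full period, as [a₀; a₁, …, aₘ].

[28; 2, 56]

a₀ = ⌊√812⌋ = 28.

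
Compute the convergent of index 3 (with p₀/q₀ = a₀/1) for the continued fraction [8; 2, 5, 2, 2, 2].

203/24

Using pₖ = aₖpₖ₋₁ + pₖ₋₂, qₖ = aₖqₖ₋₁ + qₖ₋₂ (with p₋₁=1, p₋₂=0, q₋₁=0, q₋₂=1):
  k=0: a=8, p=8, q=1
  k=1: a=2, p=17, q=2
  k=2: a=5, p=93, q=11
  k=3: a=2, p=203, q=24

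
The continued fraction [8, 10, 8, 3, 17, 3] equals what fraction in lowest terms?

Using pₖ = aₖpₖ₋₁ + pₖ₋₂ and qₖ = aₖqₖ₋₁ + qₖ₋₂:
  k=0: a=8, p=8, q=1
  k=1: a=10, p=81, q=10
  k=2: a=8, p=656, q=81
  k=3: a=3, p=2049, q=253
  k=4: a=17, p=35489, q=4382
  k=5: a=3, p=108516, q=13399

108516/13399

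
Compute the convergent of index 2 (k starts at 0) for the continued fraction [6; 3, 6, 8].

120/19

Using pₖ = aₖpₖ₋₁ + pₖ₋₂, qₖ = aₖqₖ₋₁ + qₖ₋₂ (with p₋₁=1, p₋₂=0, q₋₁=0, q₋₂=1):
  k=0: a=6, p=6, q=1
  k=1: a=3, p=19, q=3
  k=2: a=6, p=120, q=19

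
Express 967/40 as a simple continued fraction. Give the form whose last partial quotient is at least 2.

[24; 5, 1, 2, 2]

967 = 24*40 + 7
40 = 5*7 + 5
7 = 1*5 + 2
5 = 2*2 + 1
2 = 2*1 + 0  (stop)
So 967/40 = [24; 5, 1, 2, 2].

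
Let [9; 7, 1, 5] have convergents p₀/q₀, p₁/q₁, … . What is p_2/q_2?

73/8

Using pₖ = aₖpₖ₋₁ + pₖ₋₂, qₖ = aₖqₖ₋₁ + qₖ₋₂ (with p₋₁=1, p₋₂=0, q₋₁=0, q₋₂=1):
  k=0: a=9, p=9, q=1
  k=1: a=7, p=64, q=7
  k=2: a=1, p=73, q=8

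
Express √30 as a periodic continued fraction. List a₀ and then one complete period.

[5; 2, 10]

a₀ = ⌊√30⌋ = 5.
With m₀=0, d₀=1 and mₖ₊₁ = dₖaₖ − mₖ, dₖ₊₁ = (n − mₖ₊₁²)/dₖ, aₖ₊₁ = ⌊(a₀+mₖ₊₁)/dₖ₊₁⌋:
  k=1: m=5, d=5, a=2
  k=2: m=5, d=1, a=10
d=1 and a=2a₀=10 at k=2, so the next step gives (m, d) = (5, 5) again — its k=1 value — and the period has length 2.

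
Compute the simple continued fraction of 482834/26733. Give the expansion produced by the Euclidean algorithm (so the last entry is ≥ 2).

[18; 16, 3, 3, 16, 10]

482834 = 18*26733 + 1640
26733 = 16*1640 + 493
1640 = 3*493 + 161
493 = 3*161 + 10
161 = 16*10 + 1
10 = 10*1 + 0  (stop)
So 482834/26733 = [18; 16, 3, 3, 16, 10].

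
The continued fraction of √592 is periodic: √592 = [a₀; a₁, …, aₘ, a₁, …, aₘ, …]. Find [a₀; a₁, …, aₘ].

a₀ = ⌊√592⌋ = 24.
With m₀=0, d₀=1 and mₖ₊₁ = dₖaₖ − mₖ, dₖ₊₁ = (n − mₖ₊₁²)/dₖ, aₖ₊₁ = ⌊(a₀+mₖ₊₁)/dₖ₊₁⌋:
  k=1: m=24, d=16, a=3
  k=2: m=24, d=1, a=48
d=1 and a=2a₀=48 at k=2, so the next step gives (m, d) = (24, 16) again — its k=1 value — and the period has length 2.

[24; 3, 48]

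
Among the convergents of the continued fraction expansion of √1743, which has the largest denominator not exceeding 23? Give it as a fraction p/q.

√1743 = [41; 1, 2, 1, 82, …] (period length 4).
Convergents:
  p_0/q_0 = 41/1
  p_1/q_1 = 42/1
  p_2/q_2 = 125/3
  p_3/q_3 = 167/4
  p_4/q_4 = 13819/331
q_3 = 4 ≤ 23 < 331 = q_4, so the answer is 167/4.

167/4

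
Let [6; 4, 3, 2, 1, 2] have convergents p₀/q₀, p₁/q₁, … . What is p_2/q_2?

Using pₖ = aₖpₖ₋₁ + pₖ₋₂, qₖ = aₖqₖ₋₁ + qₖ₋₂ (with p₋₁=1, p₋₂=0, q₋₁=0, q₋₂=1):
  k=0: a=6, p=6, q=1
  k=1: a=4, p=25, q=4
  k=2: a=3, p=81, q=13

81/13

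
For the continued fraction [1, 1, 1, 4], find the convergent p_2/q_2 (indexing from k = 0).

Using pₖ = aₖpₖ₋₁ + pₖ₋₂, qₖ = aₖqₖ₋₁ + qₖ₋₂ (with p₋₁=1, p₋₂=0, q₋₁=0, q₋₂=1):
  k=0: a=1, p=1, q=1
  k=1: a=1, p=2, q=1
  k=2: a=1, p=3, q=2

3/2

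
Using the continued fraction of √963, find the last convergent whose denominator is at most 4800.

√963 = [31; 31, 62, …] (period length 2).
Convergents:
  p_0/q_0 = 31/1
  p_1/q_1 = 962/31
  p_2/q_2 = 59675/1923
  p_3/q_3 = 1850887/59644
q_2 = 1923 ≤ 4800 < 59644 = q_3, so the answer is 59675/1923.

59675/1923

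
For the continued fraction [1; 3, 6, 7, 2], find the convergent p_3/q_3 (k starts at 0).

179/136

Using pₖ = aₖpₖ₋₁ + pₖ₋₂, qₖ = aₖqₖ₋₁ + qₖ₋₂ (with p₋₁=1, p₋₂=0, q₋₁=0, q₋₂=1):
  k=0: a=1, p=1, q=1
  k=1: a=3, p=4, q=3
  k=2: a=6, p=25, q=19
  k=3: a=7, p=179, q=136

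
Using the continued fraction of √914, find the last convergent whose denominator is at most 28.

√914 = [30; 4, 3, 3, 4, 60, …] (period length 5).
Convergents:
  p_0/q_0 = 30/1
  p_1/q_1 = 121/4
  p_2/q_2 = 393/13
  p_3/q_3 = 1300/43
q_2 = 13 ≤ 28 < 43 = q_3, so the answer is 393/13.

393/13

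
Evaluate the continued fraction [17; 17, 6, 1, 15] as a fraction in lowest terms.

32462/1903

Fold from the inside: start with 15/1.
  1 + 1/15 = 16/15
  6 + 15/16 = 111/16
  17 + 16/111 = 1903/111
  17 + 111/1903 = 32462/1903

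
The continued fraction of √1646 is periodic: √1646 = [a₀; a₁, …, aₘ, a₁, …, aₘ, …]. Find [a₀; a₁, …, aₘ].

[40; 1, 1, 3, 40, 3, 1, 1, 80]

a₀ = ⌊√1646⌋ = 40.
With m₀=0, d₀=1 and mₖ₊₁ = dₖaₖ − mₖ, dₖ₊₁ = (n − mₖ₊₁²)/dₖ, aₖ₊₁ = ⌊(a₀+mₖ₊₁)/dₖ₊₁⌋:
  k=1: m=40, d=46, a=1
  k=2: m=6, d=35, a=1
  k=3: m=29, d=23, a=3
  k=4: m=40, d=2, a=40
  k=5: m=40, d=23, a=3
  k=6: m=29, d=35, a=1
  k=7: m=6, d=46, a=1
  k=8: m=40, d=1, a=80
d=1 and a=2a₀=80 at k=8, so the next step gives (m, d) = (40, 46) again — its k=1 value — and the period has length 8.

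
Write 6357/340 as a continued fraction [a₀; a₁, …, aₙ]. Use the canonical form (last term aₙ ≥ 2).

[18; 1, 2, 3, 3, 10]

6357 = 18*340 + 237
340 = 1*237 + 103
237 = 2*103 + 31
103 = 3*31 + 10
31 = 3*10 + 1
10 = 10*1 + 0  (stop)
So 6357/340 = [18; 1, 2, 3, 3, 10].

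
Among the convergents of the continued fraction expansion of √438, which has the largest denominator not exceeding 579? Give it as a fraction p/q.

11992/573

√438 = [20; 1, 12, 1, 40, …] (period length 4).
Convergents:
  p_0/q_0 = 20/1
  p_1/q_1 = 21/1
  p_2/q_2 = 272/13
  p_3/q_3 = 293/14
  p_4/q_4 = 11992/573
  p_5/q_5 = 12285/587
q_4 = 573 ≤ 579 < 587 = q_5, so the answer is 11992/573.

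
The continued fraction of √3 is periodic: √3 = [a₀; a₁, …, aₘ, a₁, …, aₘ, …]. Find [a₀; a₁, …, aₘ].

a₀ = ⌊√3⌋ = 1.

[1; 1, 2]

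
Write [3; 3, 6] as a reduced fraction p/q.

Fold from the inside: start with 6/1.
  3 + 1/6 = 19/6
  3 + 6/19 = 63/19

63/19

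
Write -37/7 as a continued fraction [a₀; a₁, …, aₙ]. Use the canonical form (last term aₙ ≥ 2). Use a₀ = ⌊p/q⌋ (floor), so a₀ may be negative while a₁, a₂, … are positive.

[-6; 1, 2, 2]

-37 = -6·7 + 5
7 = 1·5 + 2
5 = 2·2 + 1
2 = 2·1 + 0  (stop)
So -37/7 = [-6; 1, 2, 2].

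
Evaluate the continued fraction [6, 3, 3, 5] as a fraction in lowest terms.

Fold from the inside: start with 5/1.
  3 + 1/5 = 16/5
  3 + 5/16 = 53/16
  6 + 16/53 = 334/53

334/53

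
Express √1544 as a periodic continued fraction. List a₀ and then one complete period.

[39; 3, 2, 2, 9, 2, 2, 3, 78]

a₀ = ⌊√1544⌋ = 39.
With m₀=0, d₀=1 and mₖ₊₁ = dₖaₖ − mₖ, dₖ₊₁ = (n − mₖ₊₁²)/dₖ, aₖ₊₁ = ⌊(a₀+mₖ₊₁)/dₖ₊₁⌋:
  k=1: m=39, d=23, a=3
  k=2: m=30, d=28, a=2
  k=3: m=26, d=31, a=2
  k=4: m=36, d=8, a=9
  k=5: m=36, d=31, a=2
  k=6: m=26, d=28, a=2
  k=7: m=30, d=23, a=3
  k=8: m=39, d=1, a=78
d=1 and a=2a₀=78 at k=8, so the next step gives (m, d) = (39, 23) again — its k=1 value — and the period has length 8.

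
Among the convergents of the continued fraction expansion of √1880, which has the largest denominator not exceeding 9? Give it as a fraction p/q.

130/3

√1880 = [43; 2, 1, 3, 1, 2, 86, …] (period length 6).
Convergents:
  p_0/q_0 = 43/1
  p_1/q_1 = 87/2
  p_2/q_2 = 130/3
  p_3/q_3 = 477/11
q_2 = 3 ≤ 9 < 11 = q_3, so the answer is 130/3.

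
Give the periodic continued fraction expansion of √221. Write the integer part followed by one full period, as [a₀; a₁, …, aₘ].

a₀ = ⌊√221⌋ = 14.

[14; 1, 6, 2, 6, 1, 28]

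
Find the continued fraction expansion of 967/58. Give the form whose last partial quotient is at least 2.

[16; 1, 2, 19]

967 = 16×58 + 39
58 = 1×39 + 19
39 = 2×19 + 1
19 = 19×1 + 0  (stop)
So 967/58 = [16; 1, 2, 19].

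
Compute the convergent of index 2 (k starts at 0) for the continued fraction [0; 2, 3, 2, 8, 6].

Using pₖ = aₖpₖ₋₁ + pₖ₋₂, qₖ = aₖqₖ₋₁ + qₖ₋₂ (with p₋₁=1, p₋₂=0, q₋₁=0, q₋₂=1):
  k=0: a=0, p=0, q=1
  k=1: a=2, p=1, q=2
  k=2: a=3, p=3, q=7

3/7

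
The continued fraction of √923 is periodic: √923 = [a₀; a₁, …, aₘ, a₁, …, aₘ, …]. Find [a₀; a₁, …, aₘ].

a₀ = ⌊√923⌋ = 30.
With m₀=0, d₀=1 and mₖ₊₁ = dₖaₖ − mₖ, dₖ₊₁ = (n − mₖ₊₁²)/dₖ, aₖ₊₁ = ⌊(a₀+mₖ₊₁)/dₖ₊₁⌋:
  k=1: m=30, d=23, a=2
  k=2: m=16, d=29, a=1
  k=3: m=13, d=26, a=1
  k=4: m=13, d=29, a=1
  k=5: m=16, d=23, a=2
  k=6: m=30, d=1, a=60
d=1 and a=2a₀=60 at k=6, so the next step gives (m, d) = (30, 23) again — its k=1 value — and the period has length 6.

[30; 2, 1, 1, 1, 2, 60]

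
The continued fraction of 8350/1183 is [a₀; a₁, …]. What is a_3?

1

8350 = 7·1183 + 69   →  a_0 = 7
1183 = 17·69 + 10   →  a_1 = 17
69 = 6·10 + 9   →  a_2 = 6
10 = 1·9 + 1   →  a_3 = 1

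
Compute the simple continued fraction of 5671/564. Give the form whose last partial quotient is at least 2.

[10; 18, 5, 6]

5671 = 10·564 + 31
564 = 18·31 + 6
31 = 5·6 + 1
6 = 6·1 + 0  (stop)
So 5671/564 = [10; 18, 5, 6].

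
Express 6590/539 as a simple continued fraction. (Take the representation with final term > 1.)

[12; 4, 2, 2, 1, 1, 4, 2]

6590 = 12·539 + 122
539 = 4·122 + 51
122 = 2·51 + 20
51 = 2·20 + 11
20 = 1·11 + 9
11 = 1·9 + 2
9 = 4·2 + 1
2 = 2·1 + 0  (stop)
So 6590/539 = [12; 4, 2, 2, 1, 1, 4, 2].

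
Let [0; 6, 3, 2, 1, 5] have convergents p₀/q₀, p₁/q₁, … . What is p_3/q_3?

7/44

Using pₖ = aₖpₖ₋₁ + pₖ₋₂, qₖ = aₖqₖ₋₁ + qₖ₋₂ (with p₋₁=1, p₋₂=0, q₋₁=0, q₋₂=1):
  k=0: a=0, p=0, q=1
  k=1: a=6, p=1, q=6
  k=2: a=3, p=3, q=19
  k=3: a=2, p=7, q=44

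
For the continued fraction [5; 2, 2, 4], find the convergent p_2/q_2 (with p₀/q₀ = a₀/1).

27/5

Using pₖ = aₖpₖ₋₁ + pₖ₋₂, qₖ = aₖqₖ₋₁ + qₖ₋₂ (with p₋₁=1, p₋₂=0, q₋₁=0, q₋₂=1):
  k=0: a=5, p=5, q=1
  k=1: a=2, p=11, q=2
  k=2: a=2, p=27, q=5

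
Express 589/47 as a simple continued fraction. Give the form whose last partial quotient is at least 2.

[12; 1, 1, 7, 3]

589 = 12·47 + 25
47 = 1·25 + 22
25 = 1·22 + 3
22 = 7·3 + 1
3 = 3·1 + 0  (stop)
So 589/47 = [12; 1, 1, 7, 3].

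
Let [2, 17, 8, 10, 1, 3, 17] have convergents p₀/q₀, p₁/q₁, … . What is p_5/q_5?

Using pₖ = aₖpₖ₋₁ + pₖ₋₂, qₖ = aₖqₖ₋₁ + qₖ₋₂ (with p₋₁=1, p₋₂=0, q₋₁=0, q₋₂=1):
  k=0: a=2, p=2, q=1
  k=1: a=17, p=35, q=17
  k=2: a=8, p=282, q=137
  k=3: a=10, p=2855, q=1387
  k=4: a=1, p=3137, q=1524
  k=5: a=3, p=12266, q=5959

12266/5959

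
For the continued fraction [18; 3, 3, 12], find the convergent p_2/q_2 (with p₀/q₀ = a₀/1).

183/10

Using pₖ = aₖpₖ₋₁ + pₖ₋₂, qₖ = aₖqₖ₋₁ + qₖ₋₂ (with p₋₁=1, p₋₂=0, q₋₁=0, q₋₂=1):
  k=0: a=18, p=18, q=1
  k=1: a=3, p=55, q=3
  k=2: a=3, p=183, q=10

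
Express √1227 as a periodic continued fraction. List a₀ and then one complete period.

a₀ = ⌊√1227⌋ = 35.
With m₀=0, d₀=1 and mₖ₊₁ = dₖaₖ − mₖ, dₖ₊₁ = (n − mₖ₊₁²)/dₖ, aₖ₊₁ = ⌊(a₀+mₖ₊₁)/dₖ₊₁⌋:
  k=1: m=35, d=2, a=35
  k=2: m=35, d=1, a=70
d=1 and a=2a₀=70 at k=2, so the next step gives (m, d) = (35, 2) again — its k=1 value — and the period has length 2.

[35; 35, 70]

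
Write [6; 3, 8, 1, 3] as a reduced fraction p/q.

689/109

Fold from the inside: start with 3/1.
  1 + 1/3 = 4/3
  8 + 3/4 = 35/4
  3 + 4/35 = 109/35
  6 + 35/109 = 689/109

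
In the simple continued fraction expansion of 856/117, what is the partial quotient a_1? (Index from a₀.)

3

856 = 7·117 + 37   →  a_0 = 7
117 = 3·37 + 6   →  a_1 = 3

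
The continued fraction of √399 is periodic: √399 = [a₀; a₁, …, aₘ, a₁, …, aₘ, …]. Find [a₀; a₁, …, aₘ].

[19; 1, 38]

a₀ = ⌊√399⌋ = 19.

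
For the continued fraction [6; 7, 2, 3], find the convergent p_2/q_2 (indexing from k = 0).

92/15

Using pₖ = aₖpₖ₋₁ + pₖ₋₂, qₖ = aₖqₖ₋₁ + qₖ₋₂ (with p₋₁=1, p₋₂=0, q₋₁=0, q₋₂=1):
  k=0: a=6, p=6, q=1
  k=1: a=7, p=43, q=7
  k=2: a=2, p=92, q=15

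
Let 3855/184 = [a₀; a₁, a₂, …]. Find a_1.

1

3855 = 20·184 + 175   →  a_0 = 20
184 = 1·175 + 9   →  a_1 = 1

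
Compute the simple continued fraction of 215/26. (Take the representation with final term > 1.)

215 = 8*26 + 7
26 = 3*7 + 5
7 = 1*5 + 2
5 = 2*2 + 1
2 = 2*1 + 0  (stop)
So 215/26 = [8; 3, 1, 2, 2].

[8; 3, 1, 2, 2]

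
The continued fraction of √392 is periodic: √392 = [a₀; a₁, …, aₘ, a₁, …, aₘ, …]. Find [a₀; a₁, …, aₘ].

a₀ = ⌊√392⌋ = 19.
With m₀=0, d₀=1 and mₖ₊₁ = dₖaₖ − mₖ, dₖ₊₁ = (n − mₖ₊₁²)/dₖ, aₖ₊₁ = ⌊(a₀+mₖ₊₁)/dₖ₊₁⌋:
  k=1: m=19, d=31, a=1
  k=2: m=12, d=8, a=3
  k=3: m=12, d=31, a=1
  k=4: m=19, d=1, a=38
d=1 and a=2a₀=38 at k=4, so the next step gives (m, d) = (19, 31) again — its k=1 value — and the period has length 4.

[19; 1, 3, 1, 38]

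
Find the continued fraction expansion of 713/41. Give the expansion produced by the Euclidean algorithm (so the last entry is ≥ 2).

713 = 17×41 + 16
41 = 2×16 + 9
16 = 1×9 + 7
9 = 1×7 + 2
7 = 3×2 + 1
2 = 2×1 + 0  (stop)
So 713/41 = [17; 2, 1, 1, 3, 2].

[17; 2, 1, 1, 3, 2]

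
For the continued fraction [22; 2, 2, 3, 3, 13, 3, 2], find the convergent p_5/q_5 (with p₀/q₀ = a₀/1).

16696/745

Using pₖ = aₖpₖ₋₁ + pₖ₋₂, qₖ = aₖqₖ₋₁ + qₖ₋₂ (with p₋₁=1, p₋₂=0, q₋₁=0, q₋₂=1):
  k=0: a=22, p=22, q=1
  k=1: a=2, p=45, q=2
  k=2: a=2, p=112, q=5
  k=3: a=3, p=381, q=17
  k=4: a=3, p=1255, q=56
  k=5: a=13, p=16696, q=745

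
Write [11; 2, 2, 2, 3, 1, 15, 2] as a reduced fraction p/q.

19691/1725

Fold from the inside: start with 2/1.
  15 + 1/2 = 31/2
  1 + 2/31 = 33/31
  3 + 31/33 = 130/33
  2 + 33/130 = 293/130
  2 + 130/293 = 716/293
  2 + 293/716 = 1725/716
  11 + 716/1725 = 19691/1725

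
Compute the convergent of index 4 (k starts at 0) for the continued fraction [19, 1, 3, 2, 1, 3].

257/13

Using pₖ = aₖpₖ₋₁ + pₖ₋₂, qₖ = aₖqₖ₋₁ + qₖ₋₂ (with p₋₁=1, p₋₂=0, q₋₁=0, q₋₂=1):
  k=0: a=19, p=19, q=1
  k=1: a=1, p=20, q=1
  k=2: a=3, p=79, q=4
  k=3: a=2, p=178, q=9
  k=4: a=1, p=257, q=13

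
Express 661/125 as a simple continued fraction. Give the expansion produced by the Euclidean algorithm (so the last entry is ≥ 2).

[5; 3, 2, 8, 2]

661 = 5*125 + 36
125 = 3*36 + 17
36 = 2*17 + 2
17 = 8*2 + 1
2 = 2*1 + 0  (stop)
So 661/125 = [5; 3, 2, 8, 2].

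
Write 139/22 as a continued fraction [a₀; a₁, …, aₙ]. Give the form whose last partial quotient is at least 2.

[6; 3, 7]

139 = 6*22 + 7
22 = 3*7 + 1
7 = 7*1 + 0  (stop)
So 139/22 = [6; 3, 7].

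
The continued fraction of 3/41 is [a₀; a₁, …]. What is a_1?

3 = 0·41 + 3   →  a_0 = 0
41 = 13·3 + 2   →  a_1 = 13

13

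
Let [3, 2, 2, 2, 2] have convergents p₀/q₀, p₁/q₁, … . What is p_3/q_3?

41/12

Using pₖ = aₖpₖ₋₁ + pₖ₋₂, qₖ = aₖqₖ₋₁ + qₖ₋₂ (with p₋₁=1, p₋₂=0, q₋₁=0, q₋₂=1):
  k=0: a=3, p=3, q=1
  k=1: a=2, p=7, q=2
  k=2: a=2, p=17, q=5
  k=3: a=2, p=41, q=12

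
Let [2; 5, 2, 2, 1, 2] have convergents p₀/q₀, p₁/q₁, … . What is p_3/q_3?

59/27

Using pₖ = aₖpₖ₋₁ + pₖ₋₂, qₖ = aₖqₖ₋₁ + qₖ₋₂ (with p₋₁=1, p₋₂=0, q₋₁=0, q₋₂=1):
  k=0: a=2, p=2, q=1
  k=1: a=5, p=11, q=5
  k=2: a=2, p=24, q=11
  k=3: a=2, p=59, q=27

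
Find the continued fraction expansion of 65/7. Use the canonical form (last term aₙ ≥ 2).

[9; 3, 2]

65 = 9*7 + 2
7 = 3*2 + 1
2 = 2*1 + 0  (stop)
So 65/7 = [9; 3, 2].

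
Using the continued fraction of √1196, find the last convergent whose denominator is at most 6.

173/5

√1196 = [34; 1, 1, 2, 1, 1, 68, …] (period length 6).
Convergents:
  p_0/q_0 = 34/1
  p_1/q_1 = 35/1
  p_2/q_2 = 69/2
  p_3/q_3 = 173/5
  p_4/q_4 = 242/7
q_3 = 5 ≤ 6 < 7 = q_4, so the answer is 173/5.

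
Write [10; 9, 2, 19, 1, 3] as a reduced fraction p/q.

Fold from the inside: start with 3/1.
  1 + 1/3 = 4/3
  19 + 3/4 = 79/4
  2 + 4/79 = 162/79
  9 + 79/162 = 1537/162
  10 + 162/1537 = 15532/1537

15532/1537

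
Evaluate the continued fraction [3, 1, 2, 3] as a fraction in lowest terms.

37/10

Using pₖ = aₖpₖ₋₁ + pₖ₋₂ and qₖ = aₖqₖ₋₁ + qₖ₋₂:
  k=0: a=3, p=3, q=1
  k=1: a=1, p=4, q=1
  k=2: a=2, p=11, q=3
  k=3: a=3, p=37, q=10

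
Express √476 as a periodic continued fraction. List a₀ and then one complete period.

a₀ = ⌊√476⌋ = 21.
With m₀=0, d₀=1 and mₖ₊₁ = dₖaₖ − mₖ, dₖ₊₁ = (n − mₖ₊₁²)/dₖ, aₖ₊₁ = ⌊(a₀+mₖ₊₁)/dₖ₊₁⌋:
  k=1: m=21, d=35, a=1
  k=2: m=14, d=8, a=4
  k=3: m=18, d=19, a=2
  k=4: m=20, d=4, a=10
  k=5: m=20, d=19, a=2
  k=6: m=18, d=8, a=4
  k=7: m=14, d=35, a=1
  k=8: m=21, d=1, a=42
d=1 and a=2a₀=42 at k=8, so the next step gives (m, d) = (21, 35) again — its k=1 value — and the period has length 8.

[21; 1, 4, 2, 10, 2, 4, 1, 42]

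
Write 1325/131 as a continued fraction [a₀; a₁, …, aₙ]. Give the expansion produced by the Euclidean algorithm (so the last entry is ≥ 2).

1325 = 10×131 + 15
131 = 8×15 + 11
15 = 1×11 + 4
11 = 2×4 + 3
4 = 1×3 + 1
3 = 3×1 + 0  (stop)
So 1325/131 = [10; 8, 1, 2, 1, 3].

[10; 8, 1, 2, 1, 3]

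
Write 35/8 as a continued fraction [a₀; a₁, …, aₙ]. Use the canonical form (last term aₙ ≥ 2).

[4; 2, 1, 2]

35 = 4*8 + 3
8 = 2*3 + 2
3 = 1*2 + 1
2 = 2*1 + 0  (stop)
So 35/8 = [4; 2, 1, 2].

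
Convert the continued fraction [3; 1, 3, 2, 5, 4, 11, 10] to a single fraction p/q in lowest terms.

Using pₖ = aₖpₖ₋₁ + pₖ₋₂ and qₖ = aₖqₖ₋₁ + qₖ₋₂:
  k=0: a=3, p=3, q=1
  k=1: a=1, p=4, q=1
  k=2: a=3, p=15, q=4
  k=3: a=2, p=34, q=9
  k=4: a=5, p=185, q=49
  k=5: a=4, p=774, q=205
  k=6: a=11, p=8699, q=2304
  k=7: a=10, p=87764, q=23245

87764/23245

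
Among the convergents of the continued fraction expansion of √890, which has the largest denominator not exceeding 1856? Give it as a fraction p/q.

53371/1789

√890 = [29; 1, 4, 1, 58, …] (period length 4).
Convergents:
  p_0/q_0 = 29/1
  p_1/q_1 = 30/1
  p_2/q_2 = 149/5
  p_3/q_3 = 179/6
  p_4/q_4 = 10531/353
  p_5/q_5 = 10710/359
  p_6/q_6 = 53371/1789
  p_7/q_7 = 64081/2148
q_6 = 1789 ≤ 1856 < 2148 = q_7, so the answer is 53371/1789.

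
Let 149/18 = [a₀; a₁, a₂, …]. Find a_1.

149 = 8·18 + 5   →  a_0 = 8
18 = 3·5 + 3   →  a_1 = 3

3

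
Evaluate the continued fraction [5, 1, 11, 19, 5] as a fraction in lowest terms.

6846/1157

Using pₖ = aₖpₖ₋₁ + pₖ₋₂ and qₖ = aₖqₖ₋₁ + qₖ₋₂:
  k=0: a=5, p=5, q=1
  k=1: a=1, p=6, q=1
  k=2: a=11, p=71, q=12
  k=3: a=19, p=1355, q=229
  k=4: a=5, p=6846, q=1157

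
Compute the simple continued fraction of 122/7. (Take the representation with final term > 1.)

[17; 2, 3]

122 = 17*7 + 3
7 = 2*3 + 1
3 = 3*1 + 0  (stop)
So 122/7 = [17; 2, 3].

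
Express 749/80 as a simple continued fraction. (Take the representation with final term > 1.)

[9; 2, 1, 3, 7]

749 = 9*80 + 29
80 = 2*29 + 22
29 = 1*22 + 7
22 = 3*7 + 1
7 = 7*1 + 0  (stop)
So 749/80 = [9; 2, 1, 3, 7].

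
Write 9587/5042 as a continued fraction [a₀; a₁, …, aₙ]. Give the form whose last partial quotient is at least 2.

[1; 1, 9, 6, 1, 9, 3, 2]

9587 = 1·5042 + 4545
5042 = 1·4545 + 497
4545 = 9·497 + 72
497 = 6·72 + 65
72 = 1·65 + 7
65 = 9·7 + 2
7 = 3·2 + 1
2 = 2·1 + 0  (stop)
So 9587/5042 = [1; 1, 9, 6, 1, 9, 3, 2].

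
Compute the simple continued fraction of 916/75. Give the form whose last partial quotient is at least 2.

916 = 12*75 + 16
75 = 4*16 + 11
16 = 1*11 + 5
11 = 2*5 + 1
5 = 5*1 + 0  (stop)
So 916/75 = [12; 4, 1, 2, 5].

[12; 4, 1, 2, 5]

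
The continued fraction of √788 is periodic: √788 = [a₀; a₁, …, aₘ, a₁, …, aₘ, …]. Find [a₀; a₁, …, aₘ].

a₀ = ⌊√788⌋ = 28.
With m₀=0, d₀=1 and mₖ₊₁ = dₖaₖ − mₖ, dₖ₊₁ = (n − mₖ₊₁²)/dₖ, aₖ₊₁ = ⌊(a₀+mₖ₊₁)/dₖ₊₁⌋:
  k=1: m=28, d=4, a=14
  k=2: m=28, d=1, a=56
d=1 and a=2a₀=56 at k=2, so the next step gives (m, d) = (28, 4) again — its k=1 value — and the period has length 2.

[28; 14, 56]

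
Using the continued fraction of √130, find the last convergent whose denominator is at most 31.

√130 = [11; 2, 2, 22, …] (period length 3).
Convergents:
  p_0/q_0 = 11/1
  p_1/q_1 = 23/2
  p_2/q_2 = 57/5
  p_3/q_3 = 1277/112
q_2 = 5 ≤ 31 < 112 = q_3, so the answer is 57/5.

57/5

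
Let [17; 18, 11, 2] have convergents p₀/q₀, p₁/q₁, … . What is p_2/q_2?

Using pₖ = aₖpₖ₋₁ + pₖ₋₂, qₖ = aₖqₖ₋₁ + qₖ₋₂ (with p₋₁=1, p₋₂=0, q₋₁=0, q₋₂=1):
  k=0: a=17, p=17, q=1
  k=1: a=18, p=307, q=18
  k=2: a=11, p=3394, q=199

3394/199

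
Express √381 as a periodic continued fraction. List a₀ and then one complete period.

a₀ = ⌊√381⌋ = 19.

[19; 1, 1, 12, 1, 1, 38]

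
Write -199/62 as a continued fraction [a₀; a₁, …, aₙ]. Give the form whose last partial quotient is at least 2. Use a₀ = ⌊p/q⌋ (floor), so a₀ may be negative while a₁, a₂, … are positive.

-199 = -4×62 + 49
62 = 1×49 + 13
49 = 3×13 + 10
13 = 1×10 + 3
10 = 3×3 + 1
3 = 3×1 + 0  (stop)
So -199/62 = [-4; 1, 3, 1, 3, 3].

[-4; 1, 3, 1, 3, 3]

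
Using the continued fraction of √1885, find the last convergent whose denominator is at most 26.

521/12

√1885 = [43; 2, 2, 2, 86, …] (period length 4).
Convergents:
  p_0/q_0 = 43/1
  p_1/q_1 = 87/2
  p_2/q_2 = 217/5
  p_3/q_3 = 521/12
  p_4/q_4 = 45023/1037
q_3 = 12 ≤ 26 < 1037 = q_4, so the answer is 521/12.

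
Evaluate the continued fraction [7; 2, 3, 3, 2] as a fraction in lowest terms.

394/53

Fold from the inside: start with 2/1.
  3 + 1/2 = 7/2
  3 + 2/7 = 23/7
  2 + 7/23 = 53/23
  7 + 23/53 = 394/53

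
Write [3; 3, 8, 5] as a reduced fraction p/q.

425/128

Using pₖ = aₖpₖ₋₁ + pₖ₋₂ and qₖ = aₖqₖ₋₁ + qₖ₋₂:
  k=0: a=3, p=3, q=1
  k=1: a=3, p=10, q=3
  k=2: a=8, p=83, q=25
  k=3: a=5, p=425, q=128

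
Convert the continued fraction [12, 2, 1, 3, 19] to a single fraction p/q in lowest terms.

Fold from the inside: start with 19/1.
  3 + 1/19 = 58/19
  1 + 19/58 = 77/58
  2 + 58/77 = 212/77
  12 + 77/212 = 2621/212

2621/212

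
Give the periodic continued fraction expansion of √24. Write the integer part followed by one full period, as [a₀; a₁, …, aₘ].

[4; 1, 8]

a₀ = ⌊√24⌋ = 4.
With m₀=0, d₀=1 and mₖ₊₁ = dₖaₖ − mₖ, dₖ₊₁ = (n − mₖ₊₁²)/dₖ, aₖ₊₁ = ⌊(a₀+mₖ₊₁)/dₖ₊₁⌋:
  k=1: m=4, d=8, a=1
  k=2: m=4, d=1, a=8
d=1 and a=2a₀=8 at k=2, so the next step gives (m, d) = (4, 8) again — its k=1 value — and the period has length 2.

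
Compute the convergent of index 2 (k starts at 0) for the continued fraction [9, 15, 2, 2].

281/31

Using pₖ = aₖpₖ₋₁ + pₖ₋₂, qₖ = aₖqₖ₋₁ + qₖ₋₂ (with p₋₁=1, p₋₂=0, q₋₁=0, q₋₂=1):
  k=0: a=9, p=9, q=1
  k=1: a=15, p=136, q=15
  k=2: a=2, p=281, q=31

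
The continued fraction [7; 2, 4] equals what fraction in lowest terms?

Fold from the inside: start with 4/1.
  2 + 1/4 = 9/4
  7 + 4/9 = 67/9

67/9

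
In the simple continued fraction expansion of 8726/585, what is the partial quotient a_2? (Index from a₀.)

8726 = 14·585 + 536   →  a_0 = 14
585 = 1·536 + 49   →  a_1 = 1
536 = 10·49 + 46   →  a_2 = 10

10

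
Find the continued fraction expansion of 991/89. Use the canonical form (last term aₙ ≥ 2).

991 = 11*89 + 12
89 = 7*12 + 5
12 = 2*5 + 2
5 = 2*2 + 1
2 = 2*1 + 0  (stop)
So 991/89 = [11; 7, 2, 2, 2].

[11; 7, 2, 2, 2]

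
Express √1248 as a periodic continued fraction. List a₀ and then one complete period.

[35; 3, 17, 3, 70]

a₀ = ⌊√1248⌋ = 35.
With m₀=0, d₀=1 and mₖ₊₁ = dₖaₖ − mₖ, dₖ₊₁ = (n − mₖ₊₁²)/dₖ, aₖ₊₁ = ⌊(a₀+mₖ₊₁)/dₖ₊₁⌋:
  k=1: m=35, d=23, a=3
  k=2: m=34, d=4, a=17
  k=3: m=34, d=23, a=3
  k=4: m=35, d=1, a=70
d=1 and a=2a₀=70 at k=4, so the next step gives (m, d) = (35, 23) again — its k=1 value — and the period has length 4.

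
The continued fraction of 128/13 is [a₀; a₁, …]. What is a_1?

1

128 = 9·13 + 11   →  a_0 = 9
13 = 1·11 + 2   →  a_1 = 1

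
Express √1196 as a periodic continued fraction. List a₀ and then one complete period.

[34; 1, 1, 2, 1, 1, 68]

a₀ = ⌊√1196⌋ = 34.
With m₀=0, d₀=1 and mₖ₊₁ = dₖaₖ − mₖ, dₖ₊₁ = (n − mₖ₊₁²)/dₖ, aₖ₊₁ = ⌊(a₀+mₖ₊₁)/dₖ₊₁⌋:
  k=1: m=34, d=40, a=1
  k=2: m=6, d=29, a=1
  k=3: m=23, d=23, a=2
  k=4: m=23, d=29, a=1
  k=5: m=6, d=40, a=1
  k=6: m=34, d=1, a=68
d=1 and a=2a₀=68 at k=6, so the next step gives (m, d) = (34, 40) again — its k=1 value — and the period has length 6.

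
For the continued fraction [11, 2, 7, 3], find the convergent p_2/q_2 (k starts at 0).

172/15

Using pₖ = aₖpₖ₋₁ + pₖ₋₂, qₖ = aₖqₖ₋₁ + qₖ₋₂ (with p₋₁=1, p₋₂=0, q₋₁=0, q₋₂=1):
  k=0: a=11, p=11, q=1
  k=1: a=2, p=23, q=2
  k=2: a=7, p=172, q=15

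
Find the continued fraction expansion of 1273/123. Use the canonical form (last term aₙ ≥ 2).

1273 = 10·123 + 43
123 = 2·43 + 37
43 = 1·37 + 6
37 = 6·6 + 1
6 = 6·1 + 0  (stop)
So 1273/123 = [10; 2, 1, 6, 6].

[10; 2, 1, 6, 6]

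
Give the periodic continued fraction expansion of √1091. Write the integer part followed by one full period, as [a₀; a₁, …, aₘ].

[33; 33, 66]

a₀ = ⌊√1091⌋ = 33.
With m₀=0, d₀=1 and mₖ₊₁ = dₖaₖ − mₖ, dₖ₊₁ = (n − mₖ₊₁²)/dₖ, aₖ₊₁ = ⌊(a₀+mₖ₊₁)/dₖ₊₁⌋:
  k=1: m=33, d=2, a=33
  k=2: m=33, d=1, a=66
d=1 and a=2a₀=66 at k=2, so the next step gives (m, d) = (33, 2) again — its k=1 value — and the period has length 2.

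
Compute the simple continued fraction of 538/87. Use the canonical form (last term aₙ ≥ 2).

[6; 5, 2, 3, 2]

538 = 6·87 + 16
87 = 5·16 + 7
16 = 2·7 + 2
7 = 3·2 + 1
2 = 2·1 + 0  (stop)
So 538/87 = [6; 5, 2, 3, 2].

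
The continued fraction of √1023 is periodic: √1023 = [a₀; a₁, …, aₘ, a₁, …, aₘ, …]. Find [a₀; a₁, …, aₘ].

a₀ = ⌊√1023⌋ = 31.
With m₀=0, d₀=1 and mₖ₊₁ = dₖaₖ − mₖ, dₖ₊₁ = (n − mₖ₊₁²)/dₖ, aₖ₊₁ = ⌊(a₀+mₖ₊₁)/dₖ₊₁⌋:
  k=1: m=31, d=62, a=1
  k=2: m=31, d=1, a=62
d=1 and a=2a₀=62 at k=2, so the next step gives (m, d) = (31, 62) again — its k=1 value — and the period has length 2.

[31; 1, 62]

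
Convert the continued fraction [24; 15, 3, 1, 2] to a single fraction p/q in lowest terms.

Fold from the inside: start with 2/1.
  1 + 1/2 = 3/2
  3 + 2/3 = 11/3
  15 + 3/11 = 168/11
  24 + 11/168 = 4043/168

4043/168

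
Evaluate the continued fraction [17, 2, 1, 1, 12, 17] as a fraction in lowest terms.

Fold from the inside: start with 17/1.
  12 + 1/17 = 205/17
  1 + 17/205 = 222/205
  1 + 205/222 = 427/222
  2 + 222/427 = 1076/427
  17 + 427/1076 = 18719/1076

18719/1076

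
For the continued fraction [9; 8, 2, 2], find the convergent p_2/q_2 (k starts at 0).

Using pₖ = aₖpₖ₋₁ + pₖ₋₂, qₖ = aₖqₖ₋₁ + qₖ₋₂ (with p₋₁=1, p₋₂=0, q₋₁=0, q₋₂=1):
  k=0: a=9, p=9, q=1
  k=1: a=8, p=73, q=8
  k=2: a=2, p=155, q=17

155/17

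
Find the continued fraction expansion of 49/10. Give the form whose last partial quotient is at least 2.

49 = 4·10 + 9
10 = 1·9 + 1
9 = 9·1 + 0  (stop)
So 49/10 = [4; 1, 9].

[4; 1, 9]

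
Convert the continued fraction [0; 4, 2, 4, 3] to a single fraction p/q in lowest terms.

29/129

Using pₖ = aₖpₖ₋₁ + pₖ₋₂ and qₖ = aₖqₖ₋₁ + qₖ₋₂:
  k=0: a=0, p=0, q=1
  k=1: a=4, p=1, q=4
  k=2: a=2, p=2, q=9
  k=3: a=4, p=9, q=40
  k=4: a=3, p=29, q=129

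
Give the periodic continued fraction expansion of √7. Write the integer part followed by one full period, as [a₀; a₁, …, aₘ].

a₀ = ⌊√7⌋ = 2.
With m₀=0, d₀=1 and mₖ₊₁ = dₖaₖ − mₖ, dₖ₊₁ = (n − mₖ₊₁²)/dₖ, aₖ₊₁ = ⌊(a₀+mₖ₊₁)/dₖ₊₁⌋:
  k=1: m=2, d=3, a=1
  k=2: m=1, d=2, a=1
  k=3: m=1, d=3, a=1
  k=4: m=2, d=1, a=4
d=1 and a=2a₀=4 at k=4, so the next step gives (m, d) = (2, 3) again — its k=1 value — and the period has length 4.

[2; 1, 1, 1, 4]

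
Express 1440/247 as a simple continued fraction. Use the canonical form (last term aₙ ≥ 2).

1440 = 5*247 + 205
247 = 1*205 + 42
205 = 4*42 + 37
42 = 1*37 + 5
37 = 7*5 + 2
5 = 2*2 + 1
2 = 2*1 + 0  (stop)
So 1440/247 = [5; 1, 4, 1, 7, 2, 2].

[5; 1, 4, 1, 7, 2, 2]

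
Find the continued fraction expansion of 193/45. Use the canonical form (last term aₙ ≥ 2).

193 = 4·45 + 13
45 = 3·13 + 6
13 = 2·6 + 1
6 = 6·1 + 0  (stop)
So 193/45 = [4; 3, 2, 6].

[4; 3, 2, 6]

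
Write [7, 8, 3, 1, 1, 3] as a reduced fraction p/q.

1474/207

Using pₖ = aₖpₖ₋₁ + pₖ₋₂ and qₖ = aₖqₖ₋₁ + qₖ₋₂:
  k=0: a=7, p=7, q=1
  k=1: a=8, p=57, q=8
  k=2: a=3, p=178, q=25
  k=3: a=1, p=235, q=33
  k=4: a=1, p=413, q=58
  k=5: a=3, p=1474, q=207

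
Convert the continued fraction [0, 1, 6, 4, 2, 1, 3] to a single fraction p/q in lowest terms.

Using pₖ = aₖpₖ₋₁ + pₖ₋₂ and qₖ = aₖqₖ₋₁ + qₖ₋₂:
  k=0: a=0, p=0, q=1
  k=1: a=1, p=1, q=1
  k=2: a=6, p=6, q=7
  k=3: a=4, p=25, q=29
  k=4: a=2, p=56, q=65
  k=5: a=1, p=81, q=94
  k=6: a=3, p=299, q=347

299/347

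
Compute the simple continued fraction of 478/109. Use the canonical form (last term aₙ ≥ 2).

[4; 2, 1, 1, 2, 8]

478 = 4*109 + 42
109 = 2*42 + 25
42 = 1*25 + 17
25 = 1*17 + 8
17 = 2*8 + 1
8 = 8*1 + 0  (stop)
So 478/109 = [4; 2, 1, 1, 2, 8].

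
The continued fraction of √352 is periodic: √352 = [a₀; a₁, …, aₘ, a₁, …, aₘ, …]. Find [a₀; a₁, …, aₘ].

[18; 1, 3, 5, 9, 5, 3, 1, 36]

a₀ = ⌊√352⌋ = 18.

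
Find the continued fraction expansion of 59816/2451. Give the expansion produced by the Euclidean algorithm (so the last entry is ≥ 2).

59816 = 24×2451 + 992
2451 = 2×992 + 467
992 = 2×467 + 58
467 = 8×58 + 3
58 = 19×3 + 1
3 = 3×1 + 0  (stop)
So 59816/2451 = [24; 2, 2, 8, 19, 3].

[24; 2, 2, 8, 19, 3]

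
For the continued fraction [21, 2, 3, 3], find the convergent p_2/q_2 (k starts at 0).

150/7

Using pₖ = aₖpₖ₋₁ + pₖ₋₂, qₖ = aₖqₖ₋₁ + qₖ₋₂ (with p₋₁=1, p₋₂=0, q₋₁=0, q₋₂=1):
  k=0: a=21, p=21, q=1
  k=1: a=2, p=43, q=2
  k=2: a=3, p=150, q=7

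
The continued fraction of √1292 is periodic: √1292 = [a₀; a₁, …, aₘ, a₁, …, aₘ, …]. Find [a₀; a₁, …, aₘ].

a₀ = ⌊√1292⌋ = 35.
With m₀=0, d₀=1 and mₖ₊₁ = dₖaₖ − mₖ, dₖ₊₁ = (n − mₖ₊₁²)/dₖ, aₖ₊₁ = ⌊(a₀+mₖ₊₁)/dₖ₊₁⌋:
  k=1: m=35, d=67, a=1
  k=2: m=32, d=4, a=16
  k=3: m=32, d=67, a=1
  k=4: m=35, d=1, a=70
d=1 and a=2a₀=70 at k=4, so the next step gives (m, d) = (35, 67) again — its k=1 value — and the period has length 4.

[35; 1, 16, 1, 70]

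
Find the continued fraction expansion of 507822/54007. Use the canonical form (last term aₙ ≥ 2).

507822 = 9×54007 + 21759
54007 = 2×21759 + 10489
21759 = 2×10489 + 781
10489 = 13×781 + 336
781 = 2×336 + 109
336 = 3×109 + 9
109 = 12×9 + 1
9 = 9×1 + 0  (stop)
So 507822/54007 = [9; 2, 2, 13, 2, 3, 12, 9].

[9; 2, 2, 13, 2, 3, 12, 9]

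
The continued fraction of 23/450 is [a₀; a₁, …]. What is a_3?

1

23 = 0·450 + 23   →  a_0 = 0
450 = 19·23 + 13   →  a_1 = 19
23 = 1·13 + 10   →  a_2 = 1
13 = 1·10 + 3   →  a_3 = 1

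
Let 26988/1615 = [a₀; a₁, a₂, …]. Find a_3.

26988 = 16·1615 + 1148   →  a_0 = 16
1615 = 1·1148 + 467   →  a_1 = 1
1148 = 2·467 + 214   →  a_2 = 2
467 = 2·214 + 39   →  a_3 = 2

2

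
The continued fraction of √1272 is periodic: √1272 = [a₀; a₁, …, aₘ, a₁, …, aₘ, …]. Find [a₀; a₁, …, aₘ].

a₀ = ⌊√1272⌋ = 35.
With m₀=0, d₀=1 and mₖ₊₁ = dₖaₖ − mₖ, dₖ₊₁ = (n − mₖ₊₁²)/dₖ, aₖ₊₁ = ⌊(a₀+mₖ₊₁)/dₖ₊₁⌋:
  k=1: m=35, d=47, a=1
  k=2: m=12, d=24, a=1
  k=3: m=12, d=47, a=1
  k=4: m=35, d=1, a=70
d=1 and a=2a₀=70 at k=4, so the next step gives (m, d) = (35, 47) again — its k=1 value — and the period has length 4.

[35; 1, 1, 1, 70]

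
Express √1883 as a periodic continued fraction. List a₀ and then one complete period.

a₀ = ⌊√1883⌋ = 43.
With m₀=0, d₀=1 and mₖ₊₁ = dₖaₖ − mₖ, dₖ₊₁ = (n − mₖ₊₁²)/dₖ, aₖ₊₁ = ⌊(a₀+mₖ₊₁)/dₖ₊₁⌋:
  k=1: m=43, d=34, a=2
  k=2: m=25, d=37, a=1
  k=3: m=12, d=47, a=1
  k=4: m=35, d=14, a=5
  k=5: m=35, d=47, a=1
  k=6: m=12, d=37, a=1
  k=7: m=25, d=34, a=2
  k=8: m=43, d=1, a=86
d=1 and a=2a₀=86 at k=8, so the next step gives (m, d) = (43, 34) again — its k=1 value — and the period has length 8.

[43; 2, 1, 1, 5, 1, 1, 2, 86]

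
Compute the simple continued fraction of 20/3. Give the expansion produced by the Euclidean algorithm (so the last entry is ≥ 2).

20 = 6×3 + 2
3 = 1×2 + 1
2 = 2×1 + 0  (stop)
So 20/3 = [6; 1, 2].

[6; 1, 2]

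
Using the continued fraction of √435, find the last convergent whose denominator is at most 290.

5965/286

√435 = [20; 1, 5, 1, 40, …] (period length 4).
Convergents:
  p_0/q_0 = 20/1
  p_1/q_1 = 21/1
  p_2/q_2 = 125/6
  p_3/q_3 = 146/7
  p_4/q_4 = 5965/286
  p_5/q_5 = 6111/293
q_4 = 286 ≤ 290 < 293 = q_5, so the answer is 5965/286.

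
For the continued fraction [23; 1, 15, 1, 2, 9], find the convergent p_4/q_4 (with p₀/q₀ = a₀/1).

1197/50

Using pₖ = aₖpₖ₋₁ + pₖ₋₂, qₖ = aₖqₖ₋₁ + qₖ₋₂ (with p₋₁=1, p₋₂=0, q₋₁=0, q₋₂=1):
  k=0: a=23, p=23, q=1
  k=1: a=1, p=24, q=1
  k=2: a=15, p=383, q=16
  k=3: a=1, p=407, q=17
  k=4: a=2, p=1197, q=50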